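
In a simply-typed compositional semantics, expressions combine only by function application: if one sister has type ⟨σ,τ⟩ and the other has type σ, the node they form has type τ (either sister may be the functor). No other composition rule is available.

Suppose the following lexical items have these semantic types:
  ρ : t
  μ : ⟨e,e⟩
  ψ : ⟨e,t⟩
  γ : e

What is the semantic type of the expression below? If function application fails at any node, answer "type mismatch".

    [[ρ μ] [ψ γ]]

type mismatch

At [ρ μ]: neither t nor ⟨e,e⟩ can take the other as argument; the node is ill-typed.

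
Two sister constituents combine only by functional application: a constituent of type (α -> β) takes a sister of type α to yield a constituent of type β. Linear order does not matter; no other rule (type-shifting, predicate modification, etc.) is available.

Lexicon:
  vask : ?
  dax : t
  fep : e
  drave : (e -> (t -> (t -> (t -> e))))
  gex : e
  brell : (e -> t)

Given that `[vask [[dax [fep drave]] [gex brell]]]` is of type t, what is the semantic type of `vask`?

For [vask [[dax [fep drave]] [gex brell]]] to have type t with [[dax [fep drave]] [gex brell]] of type (t -> e), vask must be the function: vask : ((t -> e) -> t).

((t -> e) -> t)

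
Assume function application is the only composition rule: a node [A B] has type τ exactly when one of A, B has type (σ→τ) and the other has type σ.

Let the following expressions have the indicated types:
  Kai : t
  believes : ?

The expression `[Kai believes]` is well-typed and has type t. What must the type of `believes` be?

(t→t)

For [Kai believes] to have type t with Kai of type t, believes must be the function: believes : (t→t).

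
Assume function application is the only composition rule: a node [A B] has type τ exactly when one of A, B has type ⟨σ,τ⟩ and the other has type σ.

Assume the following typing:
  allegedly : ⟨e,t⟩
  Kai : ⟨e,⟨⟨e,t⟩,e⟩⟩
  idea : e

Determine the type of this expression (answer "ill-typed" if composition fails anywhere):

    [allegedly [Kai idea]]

e

At [Kai idea], Kai : ⟨e,⟨⟨e,t⟩,e⟩⟩ takes idea : e, giving ⟨⟨e,t⟩,e⟩.
At [allegedly [Kai idea]], [Kai idea] : ⟨⟨e,t⟩,e⟩ takes allegedly : ⟨e,t⟩, giving e.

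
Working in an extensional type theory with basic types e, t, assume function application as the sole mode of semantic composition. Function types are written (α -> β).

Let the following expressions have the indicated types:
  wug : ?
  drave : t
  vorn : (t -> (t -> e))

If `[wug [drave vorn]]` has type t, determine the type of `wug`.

[wug [drave vorn]] must have type t. The sister [drave vorn] has type (t -> e); that is not a function onto t, so wug must be the functor, of type ((t -> e) -> t).

((t -> e) -> t)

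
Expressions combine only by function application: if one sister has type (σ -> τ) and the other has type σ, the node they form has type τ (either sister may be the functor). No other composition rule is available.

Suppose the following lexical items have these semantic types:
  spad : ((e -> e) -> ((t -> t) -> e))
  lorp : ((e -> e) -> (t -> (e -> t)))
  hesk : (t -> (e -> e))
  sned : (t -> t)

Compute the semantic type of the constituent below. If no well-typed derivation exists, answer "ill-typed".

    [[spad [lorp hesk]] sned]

ill-typed

[lorp hesk]: ((e -> e) -> (t -> (e -> t))) and (t -> (e -> e)) cannot combine by function application — type clash.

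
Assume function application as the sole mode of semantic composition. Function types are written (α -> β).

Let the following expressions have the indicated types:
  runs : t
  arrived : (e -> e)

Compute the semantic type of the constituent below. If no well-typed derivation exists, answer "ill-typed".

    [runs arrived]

[runs arrived]: t and (e -> e) cannot combine by function application — type clash.

ill-typed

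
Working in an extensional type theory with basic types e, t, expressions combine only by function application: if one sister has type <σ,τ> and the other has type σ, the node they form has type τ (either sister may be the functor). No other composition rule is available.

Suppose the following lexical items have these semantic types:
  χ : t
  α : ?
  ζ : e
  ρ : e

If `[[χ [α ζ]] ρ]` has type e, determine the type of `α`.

<e,<t,<e,e>>>

At [[χ [α ζ]] ρ] (required: e): ρ is e, which is not a function with range e; hence [χ [α ζ]] is the functor — type <e,e>.
At [χ [α ζ]] (required: <e,e>): χ is t, which is not a function with range <e,e>; hence [α ζ] is the functor — type <t,<e,e>>.
At [α ζ] (required: <t,<e,e>>): ζ is e, which is not a function with range <t,<e,e>>; hence α is the functor — type <e,<t,<e,e>>>.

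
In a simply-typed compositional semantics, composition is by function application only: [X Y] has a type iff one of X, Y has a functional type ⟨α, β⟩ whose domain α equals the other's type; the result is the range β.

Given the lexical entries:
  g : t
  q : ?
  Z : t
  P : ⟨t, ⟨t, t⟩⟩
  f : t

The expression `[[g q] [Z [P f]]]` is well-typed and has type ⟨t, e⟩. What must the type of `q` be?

⟨t, ⟨t, ⟨t, e⟩⟩⟩

[[g q] [Z [P f]]] is required to be ⟨t, e⟩. [Z [P f]] : t cannot yield ⟨t, e⟩ as functor, so [g q] : ⟨t, ⟨t, e⟩⟩.
[g q] is required to be ⟨t, ⟨t, e⟩⟩. g : t cannot yield ⟨t, ⟨t, e⟩⟩ as functor, so q : ⟨t, ⟨t, ⟨t, e⟩⟩⟩.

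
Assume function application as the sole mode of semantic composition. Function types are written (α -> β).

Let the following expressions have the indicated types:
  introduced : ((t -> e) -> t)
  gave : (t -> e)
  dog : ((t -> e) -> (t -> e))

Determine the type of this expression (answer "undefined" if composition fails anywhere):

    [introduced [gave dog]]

t

[gave dog]: functor dog : ((t -> e) -> (t -> e)), argument gave : (t -> e); result (t -> e).
[introduced [gave dog]]: functor introduced : ((t -> e) -> t), argument [gave dog] : (t -> e); result t.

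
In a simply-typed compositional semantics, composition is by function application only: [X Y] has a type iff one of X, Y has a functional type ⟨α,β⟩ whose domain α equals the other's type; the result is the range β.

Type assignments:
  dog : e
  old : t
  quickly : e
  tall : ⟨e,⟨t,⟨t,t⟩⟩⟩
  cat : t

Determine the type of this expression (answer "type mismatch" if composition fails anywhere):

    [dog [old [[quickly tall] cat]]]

type mismatch

[quickly tall]: tall is ⟨e,⟨t,⟨t,t⟩⟩⟩, quickly is e; result ⟨t,⟨t,t⟩⟩.
[[quickly tall] cat]: [quickly tall] is ⟨t,⟨t,t⟩⟩, cat is t; result ⟨t,t⟩.
[old [[quickly tall] cat]]: [[quickly tall] cat] is ⟨t,t⟩, old is t; result t.
[dog [old [[quickly tall] cat]]]: e and t cannot combine by function application — type clash.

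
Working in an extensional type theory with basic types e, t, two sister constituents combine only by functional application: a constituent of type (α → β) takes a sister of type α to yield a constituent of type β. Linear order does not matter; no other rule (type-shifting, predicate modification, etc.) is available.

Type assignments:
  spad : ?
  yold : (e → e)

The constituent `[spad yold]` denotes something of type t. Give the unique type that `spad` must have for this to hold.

[spad yold] is required to be t. yold : (e → e) cannot yield t as functor, so spad : ((e → e) → t).

((e → e) → t)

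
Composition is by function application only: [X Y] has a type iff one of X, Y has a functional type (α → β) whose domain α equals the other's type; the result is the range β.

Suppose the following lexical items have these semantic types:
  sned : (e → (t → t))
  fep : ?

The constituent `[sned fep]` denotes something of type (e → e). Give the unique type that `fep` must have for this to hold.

At [sned fep] (required: (e → e)): sned is (e → (t → t)), which is not a function with range (e → e); hence fep is the functor — type ((e → (t → t)) → (e → e)).

((e → (t → t)) → (e → e))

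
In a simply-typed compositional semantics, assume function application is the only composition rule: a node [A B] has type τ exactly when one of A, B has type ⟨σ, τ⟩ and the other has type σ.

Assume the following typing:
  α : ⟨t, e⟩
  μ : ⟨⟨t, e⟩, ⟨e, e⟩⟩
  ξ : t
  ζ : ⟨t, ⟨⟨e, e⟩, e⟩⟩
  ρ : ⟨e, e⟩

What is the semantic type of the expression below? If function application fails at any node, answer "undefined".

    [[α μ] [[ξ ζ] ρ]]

[α μ] — μ of type ⟨⟨t, e⟩, ⟨e, e⟩⟩ combines with α of type ⟨t, e⟩: type ⟨e, e⟩.
[ξ ζ] — ζ of type ⟨t, ⟨⟨e, e⟩, e⟩⟩ combines with ξ of type t: type ⟨⟨e, e⟩, e⟩.
[[ξ ζ] ρ] — [ξ ζ] of type ⟨⟨e, e⟩, e⟩ combines with ρ of type ⟨e, e⟩: type e.
[[α μ] [[ξ ζ] ρ]] — [α μ] of type ⟨e, e⟩ combines with [[ξ ζ] ρ] of type e: type e.

e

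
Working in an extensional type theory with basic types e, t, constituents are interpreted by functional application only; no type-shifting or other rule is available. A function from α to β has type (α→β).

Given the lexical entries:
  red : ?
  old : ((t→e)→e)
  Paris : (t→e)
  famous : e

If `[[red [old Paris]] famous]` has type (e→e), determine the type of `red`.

[[red [old Paris]] famous] is required to be (e→e). famous : e cannot yield (e→e) as functor, so [red [old Paris]] : (e→(e→e)).
[red [old Paris]] is required to be (e→(e→e)). [old Paris] : e cannot yield (e→(e→e)) as functor, so red : (e→(e→(e→e))).

(e→(e→(e→e)))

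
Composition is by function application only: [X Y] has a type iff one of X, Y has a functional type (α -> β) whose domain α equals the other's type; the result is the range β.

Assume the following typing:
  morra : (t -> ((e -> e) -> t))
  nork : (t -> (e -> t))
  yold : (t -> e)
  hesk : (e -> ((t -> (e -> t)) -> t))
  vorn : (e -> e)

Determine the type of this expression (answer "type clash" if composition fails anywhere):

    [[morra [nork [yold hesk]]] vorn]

type clash

[yold hesk]: (t -> e) and (e -> ((t -> (e -> t)) -> t)) cannot combine by function application — type clash.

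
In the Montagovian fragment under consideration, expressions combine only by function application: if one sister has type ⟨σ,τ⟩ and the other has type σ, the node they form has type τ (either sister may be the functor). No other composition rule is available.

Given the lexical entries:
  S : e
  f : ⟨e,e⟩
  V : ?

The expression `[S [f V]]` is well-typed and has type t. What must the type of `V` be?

⟨⟨e,e⟩,⟨e,t⟩⟩

At [S [f V]] (required: t): S is e, which is not a function with range t; hence [f V] is the functor — type ⟨e,t⟩.
At [f V] (required: ⟨e,t⟩): f is ⟨e,e⟩, which is not a function with range ⟨e,t⟩; hence V is the functor — type ⟨⟨e,e⟩,⟨e,t⟩⟩.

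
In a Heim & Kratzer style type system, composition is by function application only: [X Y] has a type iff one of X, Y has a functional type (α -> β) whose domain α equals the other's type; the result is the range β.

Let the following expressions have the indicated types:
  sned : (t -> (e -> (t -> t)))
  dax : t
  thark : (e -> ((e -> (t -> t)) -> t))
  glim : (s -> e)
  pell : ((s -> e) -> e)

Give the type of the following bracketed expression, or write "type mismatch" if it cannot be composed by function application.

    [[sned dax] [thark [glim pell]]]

[sned dax]: (t -> (e -> (t -> t))) applied to t yields (e -> (t -> t)).
[glim pell]: ((s -> e) -> e) applied to (s -> e) yields e.
[thark [glim pell]]: (e -> ((e -> (t -> t)) -> t)) applied to e yields ((e -> (t -> t)) -> t).
[[sned dax] [thark [glim pell]]]: ((e -> (t -> t)) -> t) applied to (e -> (t -> t)) yields t.

t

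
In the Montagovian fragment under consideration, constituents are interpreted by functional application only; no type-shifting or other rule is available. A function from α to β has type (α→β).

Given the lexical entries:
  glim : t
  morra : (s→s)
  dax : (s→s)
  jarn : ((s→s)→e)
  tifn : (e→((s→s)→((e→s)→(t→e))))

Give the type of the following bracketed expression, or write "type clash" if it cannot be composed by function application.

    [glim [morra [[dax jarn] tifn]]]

type clash

[dax jarn] — jarn of type ((s→s)→e) combines with dax of type (s→s): type e.
[[dax jarn] tifn] — tifn of type (e→((s→s)→((e→s)→(t→e)))) combines with [dax jarn] of type e: type ((s→s)→((e→s)→(t→e))).
[morra [[dax jarn] tifn]] — [[dax jarn] tifn] of type ((s→s)→((e→s)→(t→e))) combines with morra of type (s→s): type ((e→s)→(t→e)).
[glim [morra [[dax jarn] tifn]]]: t with ((e→s)→(t→e)) — neither is a function whose domain matches the other; composition fails here.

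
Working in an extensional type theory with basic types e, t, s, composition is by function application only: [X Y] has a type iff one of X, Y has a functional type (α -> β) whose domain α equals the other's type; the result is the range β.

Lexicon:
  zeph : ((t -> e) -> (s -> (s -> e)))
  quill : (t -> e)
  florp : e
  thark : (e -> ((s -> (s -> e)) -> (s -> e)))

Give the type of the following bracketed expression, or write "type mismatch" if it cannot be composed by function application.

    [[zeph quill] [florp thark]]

(s -> e)

At [zeph quill], zeph : ((t -> e) -> (s -> (s -> e))) takes quill : (t -> e), giving (s -> (s -> e)).
At [florp thark], thark : (e -> ((s -> (s -> e)) -> (s -> e))) takes florp : e, giving ((s -> (s -> e)) -> (s -> e)).
At [[zeph quill] [florp thark]], [florp thark] : ((s -> (s -> e)) -> (s -> e)) takes [zeph quill] : (s -> (s -> e)), giving (s -> e).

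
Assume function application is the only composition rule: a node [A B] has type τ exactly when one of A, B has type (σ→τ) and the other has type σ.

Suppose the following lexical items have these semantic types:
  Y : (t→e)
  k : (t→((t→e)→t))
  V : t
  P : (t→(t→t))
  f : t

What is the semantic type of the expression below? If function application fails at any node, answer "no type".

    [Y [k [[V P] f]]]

[V P]: (t→(t→t)) applied to t yields (t→t).
[[V P] f]: (t→t) applied to t yields t.
[k [[V P] f]]: (t→((t→e)→t)) applied to t yields ((t→e)→t).
[Y [k [[V P] f]]]: ((t→e)→t) applied to (t→e) yields t.

t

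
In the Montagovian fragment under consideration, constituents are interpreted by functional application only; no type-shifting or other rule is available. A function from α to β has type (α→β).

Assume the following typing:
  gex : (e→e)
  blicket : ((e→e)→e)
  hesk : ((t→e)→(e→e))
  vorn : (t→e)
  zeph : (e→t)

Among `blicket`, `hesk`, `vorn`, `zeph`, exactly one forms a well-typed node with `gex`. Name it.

blicket

blicket — combines: blicket : ((e→e)→e) takes gex : (e→e) as argument, giving e.
hesk : ((t→e)→(e→e)) — neither side's domain matches the other.
vorn : (t→e) — neither side's domain matches the other.
zeph : (e→t) — neither side's domain matches the other.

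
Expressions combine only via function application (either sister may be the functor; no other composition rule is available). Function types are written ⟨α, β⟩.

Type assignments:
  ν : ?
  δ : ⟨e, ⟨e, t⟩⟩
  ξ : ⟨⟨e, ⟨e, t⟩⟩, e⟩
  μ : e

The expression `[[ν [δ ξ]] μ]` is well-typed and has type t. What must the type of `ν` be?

For [[ν [δ ξ]] μ] to have type t with μ of type e, [ν [δ ξ]] must be the function: [ν [δ ξ]] : ⟨e, t⟩.
For [ν [δ ξ]] to have type ⟨e, t⟩ with [δ ξ] of type e, ν must be the function: ν : ⟨e, ⟨e, t⟩⟩.

⟨e, ⟨e, t⟩⟩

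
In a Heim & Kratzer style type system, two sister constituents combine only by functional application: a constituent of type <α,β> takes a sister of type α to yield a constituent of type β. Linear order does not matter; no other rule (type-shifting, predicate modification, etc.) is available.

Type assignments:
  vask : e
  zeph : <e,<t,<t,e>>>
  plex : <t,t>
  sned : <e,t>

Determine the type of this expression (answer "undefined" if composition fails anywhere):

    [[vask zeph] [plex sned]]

[vask zeph]: functor zeph : <e,<t,<t,e>>>, argument vask : e; result <t,<t,e>>.
At [plex sned]: neither <t,t> nor <e,t> can take the other as argument; the node is ill-typed.

undefined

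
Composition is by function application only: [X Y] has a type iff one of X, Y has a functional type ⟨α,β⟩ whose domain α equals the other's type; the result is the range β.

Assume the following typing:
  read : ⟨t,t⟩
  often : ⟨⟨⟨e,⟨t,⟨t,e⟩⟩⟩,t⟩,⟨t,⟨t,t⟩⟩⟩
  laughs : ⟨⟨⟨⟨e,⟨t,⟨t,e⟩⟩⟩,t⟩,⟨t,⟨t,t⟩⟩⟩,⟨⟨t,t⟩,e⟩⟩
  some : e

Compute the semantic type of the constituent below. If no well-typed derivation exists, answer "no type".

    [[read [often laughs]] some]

no type

At [often laughs], laughs : ⟨⟨⟨⟨e,⟨t,⟨t,e⟩⟩⟩,t⟩,⟨t,⟨t,t⟩⟩⟩,⟨⟨t,t⟩,e⟩⟩ takes often : ⟨⟨⟨e,⟨t,⟨t,e⟩⟩⟩,t⟩,⟨t,⟨t,t⟩⟩⟩, giving ⟨⟨t,t⟩,e⟩.
At [read [often laughs]], [often laughs] : ⟨⟨t,t⟩,e⟩ takes read : ⟨t,t⟩, giving e.
[[read [often laughs]] some]: e with e — neither is a function whose domain matches the other; composition fails here.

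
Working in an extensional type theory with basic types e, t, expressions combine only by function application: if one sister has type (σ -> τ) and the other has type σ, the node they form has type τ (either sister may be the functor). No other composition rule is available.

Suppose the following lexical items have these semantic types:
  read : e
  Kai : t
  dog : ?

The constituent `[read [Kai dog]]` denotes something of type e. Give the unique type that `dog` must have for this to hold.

(t -> (e -> e))

[read [Kai dog]] is required to be e. read : e cannot yield e as functor, so [Kai dog] : (e -> e).
[Kai dog] is required to be (e -> e). Kai : t cannot yield (e -> e) as functor, so dog : (t -> (e -> e)).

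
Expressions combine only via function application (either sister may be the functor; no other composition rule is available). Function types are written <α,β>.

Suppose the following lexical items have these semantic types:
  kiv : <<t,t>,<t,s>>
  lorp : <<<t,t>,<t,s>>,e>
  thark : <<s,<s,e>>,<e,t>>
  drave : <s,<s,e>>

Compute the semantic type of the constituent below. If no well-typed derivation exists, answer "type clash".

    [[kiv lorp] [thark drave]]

t

At [kiv lorp], lorp : <<<t,t>,<t,s>>,e> takes kiv : <<t,t>,<t,s>>, giving e.
At [thark drave], thark : <<s,<s,e>>,<e,t>> takes drave : <s,<s,e>>, giving <e,t>.
At [[kiv lorp] [thark drave]], [thark drave] : <e,t> takes [kiv lorp] : e, giving t.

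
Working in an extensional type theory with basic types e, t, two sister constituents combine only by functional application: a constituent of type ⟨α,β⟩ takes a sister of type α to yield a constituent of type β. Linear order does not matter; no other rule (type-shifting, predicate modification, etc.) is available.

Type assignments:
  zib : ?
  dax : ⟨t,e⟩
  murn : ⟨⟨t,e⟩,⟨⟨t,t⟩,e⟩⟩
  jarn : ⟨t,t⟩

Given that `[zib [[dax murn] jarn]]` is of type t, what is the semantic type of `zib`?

For [zib [[dax murn] jarn]] to have type t with [[dax murn] jarn] of type e, zib must be the function: zib : ⟨e,t⟩.

⟨e,t⟩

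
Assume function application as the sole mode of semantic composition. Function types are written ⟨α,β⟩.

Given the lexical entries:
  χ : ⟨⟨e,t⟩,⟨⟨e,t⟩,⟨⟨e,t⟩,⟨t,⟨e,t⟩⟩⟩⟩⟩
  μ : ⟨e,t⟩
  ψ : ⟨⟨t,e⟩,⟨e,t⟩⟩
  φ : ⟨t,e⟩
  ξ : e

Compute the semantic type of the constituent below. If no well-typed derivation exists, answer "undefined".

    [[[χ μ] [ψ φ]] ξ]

[χ μ]: χ is ⟨⟨e,t⟩,⟨⟨e,t⟩,⟨⟨e,t⟩,⟨t,⟨e,t⟩⟩⟩⟩⟩, μ is ⟨e,t⟩; result ⟨⟨e,t⟩,⟨⟨e,t⟩,⟨t,⟨e,t⟩⟩⟩⟩.
[ψ φ]: ψ is ⟨⟨t,e⟩,⟨e,t⟩⟩, φ is ⟨t,e⟩; result ⟨e,t⟩.
[[χ μ] [ψ φ]]: [χ μ] is ⟨⟨e,t⟩,⟨⟨e,t⟩,⟨t,⟨e,t⟩⟩⟩⟩, [ψ φ] is ⟨e,t⟩; result ⟨⟨e,t⟩,⟨t,⟨e,t⟩⟩⟩.
At [[[χ μ] [ψ φ]] ξ]: neither ⟨⟨e,t⟩,⟨t,⟨e,t⟩⟩⟩ nor e can take the other as argument; the node is ill-typed.

undefined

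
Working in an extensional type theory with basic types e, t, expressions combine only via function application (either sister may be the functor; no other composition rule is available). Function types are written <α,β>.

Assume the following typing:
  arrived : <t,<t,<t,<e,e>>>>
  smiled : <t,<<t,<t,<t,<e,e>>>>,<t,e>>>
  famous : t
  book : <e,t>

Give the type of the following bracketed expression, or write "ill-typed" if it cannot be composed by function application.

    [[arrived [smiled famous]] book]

[smiled famous]: <t,<<t,<t,<t,<e,e>>>>,<t,e>>> applied to t yields <<t,<t,<t,<e,e>>>>,<t,e>>.
[arrived [smiled famous]]: <<t,<t,<t,<e,e>>>>,<t,e>> applied to <t,<t,<t,<e,e>>>> yields <t,e>.
[[arrived [smiled famous]] book]: <t,e> and <e,t> cannot combine by function application — type clash.

ill-typed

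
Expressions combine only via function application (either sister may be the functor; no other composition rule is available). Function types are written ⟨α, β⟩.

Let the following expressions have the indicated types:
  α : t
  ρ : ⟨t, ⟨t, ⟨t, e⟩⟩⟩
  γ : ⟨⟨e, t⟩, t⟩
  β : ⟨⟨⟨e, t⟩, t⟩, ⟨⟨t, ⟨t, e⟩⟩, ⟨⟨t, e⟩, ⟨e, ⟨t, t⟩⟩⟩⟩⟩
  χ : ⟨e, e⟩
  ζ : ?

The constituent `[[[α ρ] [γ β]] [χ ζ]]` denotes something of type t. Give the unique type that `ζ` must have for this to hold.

[[[α ρ] [γ β]] [χ ζ]] must have type t. The sister [[α ρ] [γ β]] has type ⟨⟨t, e⟩, ⟨e, ⟨t, t⟩⟩⟩; that is not a function onto t, so [χ ζ] must be the functor, of type ⟨⟨⟨t, e⟩, ⟨e, ⟨t, t⟩⟩⟩, t⟩.
[χ ζ] must have type ⟨⟨⟨t, e⟩, ⟨e, ⟨t, t⟩⟩⟩, t⟩. The sister χ has type ⟨e, e⟩; that is not a function onto ⟨⟨⟨t, e⟩, ⟨e, ⟨t, t⟩⟩⟩, t⟩, so ζ must be the functor, of type ⟨⟨e, e⟩, ⟨⟨⟨t, e⟩, ⟨e, ⟨t, t⟩⟩⟩, t⟩⟩.

⟨⟨e, e⟩, ⟨⟨⟨t, e⟩, ⟨e, ⟨t, t⟩⟩⟩, t⟩⟩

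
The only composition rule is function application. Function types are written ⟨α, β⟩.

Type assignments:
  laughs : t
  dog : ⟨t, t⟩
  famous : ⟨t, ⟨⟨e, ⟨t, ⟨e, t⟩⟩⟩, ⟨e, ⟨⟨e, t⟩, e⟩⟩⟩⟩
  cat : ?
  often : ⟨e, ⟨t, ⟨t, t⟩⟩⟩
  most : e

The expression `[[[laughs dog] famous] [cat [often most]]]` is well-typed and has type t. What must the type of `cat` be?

[[[laughs dog] famous] [cat [often most]]] must have type t. The sister [[laughs dog] famous] has type ⟨⟨e, ⟨t, ⟨e, t⟩⟩⟩, ⟨e, ⟨⟨e, t⟩, e⟩⟩⟩; that is not a function onto t, so [cat [often most]] must be the functor, of type ⟨⟨⟨e, ⟨t, ⟨e, t⟩⟩⟩, ⟨e, ⟨⟨e, t⟩, e⟩⟩⟩, t⟩.
[cat [often most]] must have type ⟨⟨⟨e, ⟨t, ⟨e, t⟩⟩⟩, ⟨e, ⟨⟨e, t⟩, e⟩⟩⟩, t⟩. The sister [often most] has type ⟨t, ⟨t, t⟩⟩; that is not a function onto ⟨⟨⟨e, ⟨t, ⟨e, t⟩⟩⟩, ⟨e, ⟨⟨e, t⟩, e⟩⟩⟩, t⟩, so cat must be the functor, of type ⟨⟨t, ⟨t, t⟩⟩, ⟨⟨⟨e, ⟨t, ⟨e, t⟩⟩⟩, ⟨e, ⟨⟨e, t⟩, e⟩⟩⟩, t⟩⟩.

⟨⟨t, ⟨t, t⟩⟩, ⟨⟨⟨e, ⟨t, ⟨e, t⟩⟩⟩, ⟨e, ⟨⟨e, t⟩, e⟩⟩⟩, t⟩⟩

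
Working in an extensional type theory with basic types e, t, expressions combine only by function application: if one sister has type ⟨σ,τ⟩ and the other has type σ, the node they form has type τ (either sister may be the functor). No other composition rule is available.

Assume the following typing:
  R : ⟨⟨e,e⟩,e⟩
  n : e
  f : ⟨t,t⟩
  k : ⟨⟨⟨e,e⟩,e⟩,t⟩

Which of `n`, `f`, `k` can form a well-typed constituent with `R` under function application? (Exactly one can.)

k

n : e — does not combine with R.
f : ⟨t,t⟩ — does not combine with R.
k — combines: k : ⟨⟨⟨e,e⟩,e⟩,t⟩ takes R : ⟨⟨e,e⟩,e⟩ as argument, giving t.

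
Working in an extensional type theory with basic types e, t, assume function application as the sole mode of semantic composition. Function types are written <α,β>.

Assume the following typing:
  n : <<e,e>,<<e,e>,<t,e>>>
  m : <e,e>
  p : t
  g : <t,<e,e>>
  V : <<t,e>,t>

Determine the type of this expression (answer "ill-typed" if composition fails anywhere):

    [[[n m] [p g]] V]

At [n m], n : <<e,e>,<<e,e>,<t,e>>> takes m : <e,e>, giving <<e,e>,<t,e>>.
At [p g], g : <t,<e,e>> takes p : t, giving <e,e>.
At [[n m] [p g]], [n m] : <<e,e>,<t,e>> takes [p g] : <e,e>, giving <t,e>.
At [[[n m] [p g]] V], V : <<t,e>,t> takes [[n m] [p g]] : <t,e>, giving t.

t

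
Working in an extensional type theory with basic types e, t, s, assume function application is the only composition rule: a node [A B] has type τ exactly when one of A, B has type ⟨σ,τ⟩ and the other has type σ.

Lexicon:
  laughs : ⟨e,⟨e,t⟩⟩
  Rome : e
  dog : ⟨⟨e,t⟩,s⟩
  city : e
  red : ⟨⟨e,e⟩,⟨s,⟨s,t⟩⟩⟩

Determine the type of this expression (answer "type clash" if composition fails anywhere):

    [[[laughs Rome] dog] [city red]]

[laughs Rome] — laughs of type ⟨e,⟨e,t⟩⟩ combines with Rome of type e: type ⟨e,t⟩.
[[laughs Rome] dog] — dog of type ⟨⟨e,t⟩,s⟩ combines with [laughs Rome] of type ⟨e,t⟩: type s.
[city red]: e and ⟨⟨e,e⟩,⟨s,⟨s,t⟩⟩⟩ cannot combine by function application — type clash.

type clash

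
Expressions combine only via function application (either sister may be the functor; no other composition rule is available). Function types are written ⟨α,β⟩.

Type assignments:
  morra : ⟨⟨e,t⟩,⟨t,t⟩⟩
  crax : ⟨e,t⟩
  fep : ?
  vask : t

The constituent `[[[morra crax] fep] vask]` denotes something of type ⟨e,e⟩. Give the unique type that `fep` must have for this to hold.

⟨⟨t,t⟩,⟨t,⟨e,e⟩⟩⟩

[[[morra crax] fep] vask] must have type ⟨e,e⟩. The sister vask has type t; that is not a function onto ⟨e,e⟩, so [[morra crax] fep] must be the functor, of type ⟨t,⟨e,e⟩⟩.
[[morra crax] fep] must have type ⟨t,⟨e,e⟩⟩. The sister [morra crax] has type ⟨t,t⟩; that is not a function onto ⟨t,⟨e,e⟩⟩, so fep must be the functor, of type ⟨⟨t,t⟩,⟨t,⟨e,e⟩⟩⟩.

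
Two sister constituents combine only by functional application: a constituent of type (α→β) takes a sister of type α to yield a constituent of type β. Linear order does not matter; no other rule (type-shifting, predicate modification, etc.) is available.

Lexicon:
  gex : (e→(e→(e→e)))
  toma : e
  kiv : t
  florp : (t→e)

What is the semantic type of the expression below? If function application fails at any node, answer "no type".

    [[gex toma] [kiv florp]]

[gex toma]: functor gex : (e→(e→(e→e))), argument toma : e; result (e→(e→e)).
[kiv florp]: functor florp : (t→e), argument kiv : t; result e.
[[gex toma] [kiv florp]]: functor [gex toma] : (e→(e→e)), argument [kiv florp] : e; result (e→e).

(e→e)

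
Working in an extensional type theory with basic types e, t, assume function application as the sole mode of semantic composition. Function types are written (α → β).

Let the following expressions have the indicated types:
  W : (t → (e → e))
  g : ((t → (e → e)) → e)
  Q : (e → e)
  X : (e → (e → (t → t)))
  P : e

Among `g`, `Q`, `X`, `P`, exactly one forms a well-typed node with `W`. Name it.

g — combines: g : ((t → (e → e)) → e) takes W : (t → (e → e)) as argument, giving e.
Q : (e → e) — W needs t; Q needs e; neither fits.
X : (e → (e → (t → t))) — W needs t; X needs e; neither fits.
P : e — W needs t; P needs nothing (atomic); neither fits.

g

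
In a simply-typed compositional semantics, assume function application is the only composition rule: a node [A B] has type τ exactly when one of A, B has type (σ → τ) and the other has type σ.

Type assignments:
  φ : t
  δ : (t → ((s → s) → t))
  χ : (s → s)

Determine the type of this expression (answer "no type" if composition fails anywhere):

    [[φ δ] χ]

[φ δ]: δ is (t → ((s → s) → t)), φ is t; result ((s → s) → t).
[[φ δ] χ]: [φ δ] is ((s → s) → t), χ is (s → s); result t.

t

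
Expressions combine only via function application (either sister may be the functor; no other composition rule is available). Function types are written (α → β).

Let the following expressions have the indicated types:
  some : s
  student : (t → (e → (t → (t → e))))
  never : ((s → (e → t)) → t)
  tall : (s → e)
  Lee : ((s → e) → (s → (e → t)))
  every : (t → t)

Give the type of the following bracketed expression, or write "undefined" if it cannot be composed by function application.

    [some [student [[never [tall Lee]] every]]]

[tall Lee]: ((s → e) → (s → (e → t))) applied to (s → e) yields (s → (e → t)).
[never [tall Lee]]: ((s → (e → t)) → t) applied to (s → (e → t)) yields t.
[[never [tall Lee]] every]: (t → t) applied to t yields t.
[student [[never [tall Lee]] every]]: (t → (e → (t → (t → e)))) applied to t yields (e → (t → (t → e))).
[some [student [[never [tall Lee]] every]]]: s and (e → (t → (t → e))) cannot combine by function application — type clash.

undefined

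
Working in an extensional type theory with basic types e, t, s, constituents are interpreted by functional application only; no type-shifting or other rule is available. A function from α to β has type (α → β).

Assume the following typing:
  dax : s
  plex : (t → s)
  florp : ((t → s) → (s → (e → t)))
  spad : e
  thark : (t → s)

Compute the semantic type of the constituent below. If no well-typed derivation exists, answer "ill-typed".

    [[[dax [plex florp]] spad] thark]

s

[plex florp] — florp of type ((t → s) → (s → (e → t))) combines with plex of type (t → s): type (s → (e → t)).
[dax [plex florp]] — [plex florp] of type (s → (e → t)) combines with dax of type s: type (e → t).
[[dax [plex florp]] spad] — [dax [plex florp]] of type (e → t) combines with spad of type e: type t.
[[[dax [plex florp]] spad] thark] — thark of type (t → s) combines with [[dax [plex florp]] spad] of type t: type s.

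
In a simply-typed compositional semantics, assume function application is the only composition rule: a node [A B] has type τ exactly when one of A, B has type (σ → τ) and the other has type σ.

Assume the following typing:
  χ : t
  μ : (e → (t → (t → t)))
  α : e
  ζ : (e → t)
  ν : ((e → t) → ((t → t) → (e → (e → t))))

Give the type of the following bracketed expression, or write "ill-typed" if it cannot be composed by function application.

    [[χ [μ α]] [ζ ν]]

[μ α] — μ of type (e → (t → (t → t))) combines with α of type e: type (t → (t → t)).
[χ [μ α]] — [μ α] of type (t → (t → t)) combines with χ of type t: type (t → t).
[ζ ν] — ν of type ((e → t) → ((t → t) → (e → (e → t)))) combines with ζ of type (e → t): type ((t → t) → (e → (e → t))).
[[χ [μ α]] [ζ ν]] — [ζ ν] of type ((t → t) → (e → (e → t))) combines with [χ [μ α]] of type (t → t): type (e → (e → t)).

(e → (e → t))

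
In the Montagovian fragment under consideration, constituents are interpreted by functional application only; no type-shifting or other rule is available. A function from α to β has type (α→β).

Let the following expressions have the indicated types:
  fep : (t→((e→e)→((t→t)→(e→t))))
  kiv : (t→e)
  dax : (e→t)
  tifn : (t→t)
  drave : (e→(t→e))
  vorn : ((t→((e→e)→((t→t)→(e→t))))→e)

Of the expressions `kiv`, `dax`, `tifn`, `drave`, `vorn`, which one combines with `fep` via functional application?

vorn

kiv : (t→e) — no; fep wants t, and kiv wants t.
dax : (e→t) — no; fep wants t, and dax wants e.
tifn : (t→t) — no; fep wants t, and tifn wants t.
drave : (e→(t→e)) — no; fep wants t, and drave wants e.
vorn — combines: vorn : ((t→((e→e)→((t→t)→(e→t))))→e) takes fep : (t→((e→e)→((t→t)→(e→t)))) as argument, giving e.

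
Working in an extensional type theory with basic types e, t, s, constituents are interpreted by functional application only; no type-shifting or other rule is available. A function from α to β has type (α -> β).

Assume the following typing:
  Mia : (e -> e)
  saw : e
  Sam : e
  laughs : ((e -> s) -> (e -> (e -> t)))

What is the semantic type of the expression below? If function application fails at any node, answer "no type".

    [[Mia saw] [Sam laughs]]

[Mia saw]: Mia is (e -> e), saw is e; result e.
At [Sam laughs]: neither e nor ((e -> s) -> (e -> (e -> t))) can take the other as argument; the node is ill-typed.

no type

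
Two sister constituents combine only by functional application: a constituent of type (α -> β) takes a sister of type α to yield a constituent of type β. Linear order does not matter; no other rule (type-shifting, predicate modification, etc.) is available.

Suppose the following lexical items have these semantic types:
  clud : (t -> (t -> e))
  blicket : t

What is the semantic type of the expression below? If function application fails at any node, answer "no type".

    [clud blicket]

[clud blicket]: functor clud : (t -> (t -> e)), argument blicket : t; result (t -> e).

(t -> e)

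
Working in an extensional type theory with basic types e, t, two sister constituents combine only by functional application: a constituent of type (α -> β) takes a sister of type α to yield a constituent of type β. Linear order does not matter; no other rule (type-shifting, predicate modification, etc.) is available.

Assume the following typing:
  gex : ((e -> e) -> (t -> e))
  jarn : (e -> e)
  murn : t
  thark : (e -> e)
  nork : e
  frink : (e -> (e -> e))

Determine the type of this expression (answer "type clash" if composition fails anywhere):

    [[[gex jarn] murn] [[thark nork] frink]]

[gex jarn]: ((e -> e) -> (t -> e)) applied to (e -> e) yields (t -> e).
[[gex jarn] murn]: (t -> e) applied to t yields e.
[thark nork]: (e -> e) applied to e yields e.
[[thark nork] frink]: (e -> (e -> e)) applied to e yields (e -> e).
[[[gex jarn] murn] [[thark nork] frink]]: (e -> e) applied to e yields e.

e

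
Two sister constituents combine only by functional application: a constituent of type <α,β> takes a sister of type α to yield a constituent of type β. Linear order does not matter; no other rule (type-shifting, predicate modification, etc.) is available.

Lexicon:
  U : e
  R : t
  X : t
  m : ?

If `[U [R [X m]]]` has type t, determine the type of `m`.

At [U [R [X m]]] (required: t): U is e, which is not a function with range t; hence [R [X m]] is the functor — type <e,t>.
At [R [X m]] (required: <e,t>): R is t, which is not a function with range <e,t>; hence [X m] is the functor — type <t,<e,t>>.
At [X m] (required: <t,<e,t>>): X is t, which is not a function with range <t,<e,t>>; hence m is the functor — type <t,<t,<e,t>>>.

<t,<t,<e,t>>>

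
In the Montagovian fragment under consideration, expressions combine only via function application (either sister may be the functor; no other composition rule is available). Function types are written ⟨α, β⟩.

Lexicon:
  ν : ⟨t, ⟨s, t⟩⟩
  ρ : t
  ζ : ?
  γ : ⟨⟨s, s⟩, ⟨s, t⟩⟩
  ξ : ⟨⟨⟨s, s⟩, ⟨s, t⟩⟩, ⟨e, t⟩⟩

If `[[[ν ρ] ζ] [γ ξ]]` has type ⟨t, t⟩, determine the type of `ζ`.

[[[ν ρ] ζ] [γ ξ]] must have type ⟨t, t⟩. The sister [γ ξ] has type ⟨e, t⟩; that is not a function onto ⟨t, t⟩, so [[ν ρ] ζ] must be the functor, of type ⟨⟨e, t⟩, ⟨t, t⟩⟩.
[[ν ρ] ζ] must have type ⟨⟨e, t⟩, ⟨t, t⟩⟩. The sister [ν ρ] has type ⟨s, t⟩; that is not a function onto ⟨⟨e, t⟩, ⟨t, t⟩⟩, so ζ must be the functor, of type ⟨⟨s, t⟩, ⟨⟨e, t⟩, ⟨t, t⟩⟩⟩.

⟨⟨s, t⟩, ⟨⟨e, t⟩, ⟨t, t⟩⟩⟩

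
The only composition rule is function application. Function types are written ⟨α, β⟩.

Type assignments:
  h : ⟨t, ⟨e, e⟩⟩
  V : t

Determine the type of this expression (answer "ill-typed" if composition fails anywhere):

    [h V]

⟨e, e⟩

[h V]: ⟨t, ⟨e, e⟩⟩ applied to t yields ⟨e, e⟩.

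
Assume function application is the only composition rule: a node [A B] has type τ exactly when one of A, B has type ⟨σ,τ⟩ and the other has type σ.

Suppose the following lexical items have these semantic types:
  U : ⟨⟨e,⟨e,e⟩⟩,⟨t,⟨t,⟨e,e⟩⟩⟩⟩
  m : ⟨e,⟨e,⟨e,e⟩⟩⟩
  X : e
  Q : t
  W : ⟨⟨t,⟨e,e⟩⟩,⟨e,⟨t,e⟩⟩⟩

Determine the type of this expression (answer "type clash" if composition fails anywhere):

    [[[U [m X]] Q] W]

At [m X], m : ⟨e,⟨e,⟨e,e⟩⟩⟩ takes X : e, giving ⟨e,⟨e,e⟩⟩.
At [U [m X]], U : ⟨⟨e,⟨e,e⟩⟩,⟨t,⟨t,⟨e,e⟩⟩⟩⟩ takes [m X] : ⟨e,⟨e,e⟩⟩, giving ⟨t,⟨t,⟨e,e⟩⟩⟩.
At [[U [m X]] Q], [U [m X]] : ⟨t,⟨t,⟨e,e⟩⟩⟩ takes Q : t, giving ⟨t,⟨e,e⟩⟩.
At [[[U [m X]] Q] W], W : ⟨⟨t,⟨e,e⟩⟩,⟨e,⟨t,e⟩⟩⟩ takes [[U [m X]] Q] : ⟨t,⟨e,e⟩⟩, giving ⟨e,⟨t,e⟩⟩.

⟨e,⟨t,e⟩⟩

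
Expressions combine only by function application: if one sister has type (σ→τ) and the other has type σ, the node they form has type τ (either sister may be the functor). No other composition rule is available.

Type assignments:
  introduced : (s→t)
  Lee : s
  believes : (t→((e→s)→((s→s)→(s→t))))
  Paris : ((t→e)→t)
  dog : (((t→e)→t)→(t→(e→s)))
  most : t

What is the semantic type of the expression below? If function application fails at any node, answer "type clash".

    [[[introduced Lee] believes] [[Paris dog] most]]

((s→s)→(s→t))

At [introduced Lee], introduced : (s→t) takes Lee : s, giving t.
At [[introduced Lee] believes], believes : (t→((e→s)→((s→s)→(s→t)))) takes [introduced Lee] : t, giving ((e→s)→((s→s)→(s→t))).
At [Paris dog], dog : (((t→e)→t)→(t→(e→s))) takes Paris : ((t→e)→t), giving (t→(e→s)).
At [[Paris dog] most], [Paris dog] : (t→(e→s)) takes most : t, giving (e→s).
At [[[introduced Lee] believes] [[Paris dog] most]], [[introduced Lee] believes] : ((e→s)→((s→s)→(s→t))) takes [[Paris dog] most] : (e→s), giving ((s→s)→(s→t)).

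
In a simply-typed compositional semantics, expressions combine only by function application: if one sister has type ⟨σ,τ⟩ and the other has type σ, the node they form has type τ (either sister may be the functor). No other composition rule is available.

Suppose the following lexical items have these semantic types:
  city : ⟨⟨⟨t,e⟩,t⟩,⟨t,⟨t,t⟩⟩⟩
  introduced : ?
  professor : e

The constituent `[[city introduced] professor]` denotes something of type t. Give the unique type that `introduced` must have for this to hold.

[[city introduced] professor] must have type t. The sister professor has type e; that is not a function onto t, so [city introduced] must be the functor, of type ⟨e,t⟩.
[city introduced] must have type ⟨e,t⟩. The sister city has type ⟨⟨⟨t,e⟩,t⟩,⟨t,⟨t,t⟩⟩⟩; that is not a function onto ⟨e,t⟩, so introduced must be the functor, of type ⟨⟨⟨⟨t,e⟩,t⟩,⟨t,⟨t,t⟩⟩⟩,⟨e,t⟩⟩.

⟨⟨⟨⟨t,e⟩,t⟩,⟨t,⟨t,t⟩⟩⟩,⟨e,t⟩⟩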